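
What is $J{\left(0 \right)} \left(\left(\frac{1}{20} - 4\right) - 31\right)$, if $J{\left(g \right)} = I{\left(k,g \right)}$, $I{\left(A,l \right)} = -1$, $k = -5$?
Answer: $\frac{699}{20} \approx 34.95$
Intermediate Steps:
$J{\left(g \right)} = -1$
$J{\left(0 \right)} \left(\left(\frac{1}{20} - 4\right) - 31\right) = - (\left(\frac{1}{20} - 4\right) - 31) = - (- \frac{79}{20} - 31) = \left(-1\right) \left(- \frac{699}{20}\right) = \frac{699}{20}$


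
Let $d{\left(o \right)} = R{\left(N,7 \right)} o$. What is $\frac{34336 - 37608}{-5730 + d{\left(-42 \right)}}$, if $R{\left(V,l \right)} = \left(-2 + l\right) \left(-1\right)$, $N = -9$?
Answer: $\frac{409}{690} \approx 0.59275$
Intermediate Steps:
$R{\left(V,l \right)} = 2 - l$
$d{\left(o \right)} = - 5 o$ ($d{\left(o \right)} = \left(2 - 7\right) o = - 5 o$)
$\frac{34336 - 37608}{-5730 + d{\left(-42 \right)}} = \frac{34336 - 37608}{-5730 - -210} = - \frac{3272}{-5730 + 210} = - \frac{3272}{-5520} = \left(-3272\right) \left(- \frac{1}{5520}\right) = \frac{409}{690}$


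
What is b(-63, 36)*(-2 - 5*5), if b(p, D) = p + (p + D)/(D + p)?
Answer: 1674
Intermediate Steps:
b(p, D) = 1 + p (b(p, D) = p + (D + p)/(D + p) = p + 1 = 1 + p)
b(-63, 36)*(-2 - 5*5) = (1 - 63)*(-2 - 5*5) = -62*(-2 - 25) = -62*(-27) = 1674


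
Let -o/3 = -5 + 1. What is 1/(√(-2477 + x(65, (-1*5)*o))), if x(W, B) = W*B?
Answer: -I*√6377/6377 ≈ -0.012523*I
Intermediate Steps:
o = 12 (o = -3*(-5 + 1) = -3*(-4) = 12)
x(W, B) = B*W
1/(√(-2477 + x(65, (-1*5)*o))) = 1/(√(-2477 + (-1*5*12)*65)) = 1/(√(-2477 - 5*12*65)) = 1/(√(-2477 - 60*65)) = 1/(√(-2477 - 3900)) = 1/(√(-6377)) = 1/(I*√6377) = -I*√6377/6377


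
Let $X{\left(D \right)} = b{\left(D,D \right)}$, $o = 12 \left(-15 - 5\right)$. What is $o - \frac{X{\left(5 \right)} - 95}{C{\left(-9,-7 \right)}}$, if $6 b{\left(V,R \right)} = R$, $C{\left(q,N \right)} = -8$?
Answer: $- \frac{12085}{48} \approx -251.77$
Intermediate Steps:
$b{\left(V,R \right)} = \frac{R}{6}$
$o = -240$ ($o = 12 \left(-15 - 5\right) = 12 \left(-20\right) = -240$)
$X{\left(D \right)} = \frac{D}{6}$
$o - \frac{X{\left(5 \right)} - 95}{C{\left(-9,-7 \right)}} = -240 - \frac{\frac{1}{6} \cdot 5 - 95}{-8} = -240 - - \frac{\frac{5}{6} - 95}{8} = -240 - \left(- \frac{1}{8}\right) \left(- \frac{565}{6}\right) = -240 - \frac{565}{48} = - \frac{12085}{48}$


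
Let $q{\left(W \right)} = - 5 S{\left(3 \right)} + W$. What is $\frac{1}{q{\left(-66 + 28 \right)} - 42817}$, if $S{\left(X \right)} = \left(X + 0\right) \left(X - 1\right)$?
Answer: $- \frac{1}{42885} \approx -2.3318 \cdot 10^{-5}$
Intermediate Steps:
$S{\left(X \right)} = X \left(-1 + X\right)$
$q{\left(W \right)} = -30 + W$ ($q{\left(W \right)} = - 5 \cdot 3 \left(-1 + 3\right) + W = - 5 \cdot 3 \cdot 2 + W = \left(-5\right) 6 + W = -30 + W$)
$\frac{1}{q{\left(-66 + 28 \right)} - 42817} = \frac{1}{\left(-30 + \left(-66 + 28\right)\right) - 42817} = \frac{1}{\left(-30 - 38\right) - 42817} = \frac{1}{-68 - 42817} = \frac{1}{-42885} = - \frac{1}{42885}$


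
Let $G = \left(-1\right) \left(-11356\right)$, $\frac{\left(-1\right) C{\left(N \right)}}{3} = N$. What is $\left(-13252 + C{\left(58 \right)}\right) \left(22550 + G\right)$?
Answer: $-455221956$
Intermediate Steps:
$C{\left(N \right)} = - 3 N$
$G = 11356$
$\left(-13252 + C{\left(58 \right)}\right) \left(22550 + G\right) = \left(-13252 - 174\right) \left(22550 + 11356\right) = \left(-13252 - 174\right) 33906 = \left(-13426\right) 33906 = -455221956$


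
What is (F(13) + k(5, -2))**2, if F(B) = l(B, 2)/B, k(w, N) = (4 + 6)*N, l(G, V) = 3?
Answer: 66049/169 ≈ 390.82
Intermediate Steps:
k(w, N) = 10*N
F(B) = 3/B
(F(13) + k(5, -2))**2 = (3/13 + 10*(-2))**2 = (3*(1/13) - 20)**2 = (3/13 - 20)**2 = (-257/13)**2 = 66049/169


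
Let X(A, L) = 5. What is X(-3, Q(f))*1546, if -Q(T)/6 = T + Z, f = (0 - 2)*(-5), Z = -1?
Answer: 7730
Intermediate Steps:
f = 10 (f = -2*(-5) = 10)
Q(T) = 6 - 6*T (Q(T) = -6*(T - 1) = -6*(-1 + T) = 6 - 6*T)
X(-3, Q(f))*1546 = 5*1546 = 7730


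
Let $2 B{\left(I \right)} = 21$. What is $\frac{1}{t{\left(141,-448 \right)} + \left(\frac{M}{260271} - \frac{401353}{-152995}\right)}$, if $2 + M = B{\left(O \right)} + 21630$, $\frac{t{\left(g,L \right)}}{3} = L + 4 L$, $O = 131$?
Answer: $- \frac{79640323290}{534967430250859} \approx -0.00014887$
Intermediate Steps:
$B{\left(I \right)} = \frac{21}{2}$ ($B{\left(I \right)} = \frac{1}{2} \cdot 21 = \frac{21}{2}$)
$t{\left(g,L \right)} = 15 L$ ($t{\left(g,L \right)} = 3 \left(L + 4 L\right) = 3 \cdot 5 L = 15 L$)
$M = \frac{43277}{2}$ ($M = -2 + \left(\frac{21}{2} + 21630\right) = -2 + \frac{43281}{2} = \frac{43277}{2} \approx 21639.0$)
$\frac{1}{t{\left(141,-448 \right)} + \left(\frac{M}{260271} - \frac{401353}{-152995}\right)} = \frac{1}{15 \left(-448\right) + \left(\frac{43277}{2 \cdot 260271} - \frac{401353}{-152995}\right)} = \frac{1}{-6720 + \left(\frac{43277}{2} \cdot \frac{1}{260271} - - \frac{401353}{152995}\right)} = \frac{1}{-6720 + \left(\frac{43277}{520542} + \frac{401353}{152995}\right)} = \frac{1}{-6720 + \frac{215542257941}{79640323290}} = \frac{1}{- \frac{534967430250859}{79640323290}} = - \frac{79640323290}{534967430250859}$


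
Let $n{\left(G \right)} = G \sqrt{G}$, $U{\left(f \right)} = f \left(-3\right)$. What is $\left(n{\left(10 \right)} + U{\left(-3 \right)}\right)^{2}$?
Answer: $1081 + 180 \sqrt{10} \approx 1650.2$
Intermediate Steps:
$U{\left(f \right)} = - 3 f$
$n{\left(G \right)} = G^{\frac{3}{2}}$
$\left(n{\left(10 \right)} + U{\left(-3 \right)}\right)^{2} = \left(10^{\frac{3}{2}} - -9\right)^{2} = \left(10 \sqrt{10} + 9\right)^{2} = \left(9 + 10 \sqrt{10}\right)^{2}$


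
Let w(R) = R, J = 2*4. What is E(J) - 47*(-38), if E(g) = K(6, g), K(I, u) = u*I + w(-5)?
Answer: 1829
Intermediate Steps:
J = 8
K(I, u) = -5 + I*u (K(I, u) = u*I - 5 = I*u - 5 = -5 + I*u)
E(g) = -5 + 6*g
E(J) - 47*(-38) = (-5 + 6*8) - 47*(-38) = (-5 + 48) + 1786 = 43 + 1786 = 1829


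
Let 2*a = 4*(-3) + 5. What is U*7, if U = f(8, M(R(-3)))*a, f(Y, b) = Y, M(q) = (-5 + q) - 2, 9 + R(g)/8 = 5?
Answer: -196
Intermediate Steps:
R(g) = -32 (R(g) = -72 + 8*5 = -72 + 40 = -32)
M(q) = -7 + q
a = -7/2 (a = (4*(-3) + 5)/2 = (-12 + 5)/2 = (½)*(-7) = -7/2 ≈ -3.5000)
U = -28 (U = 8*(-7/2) = -28)
U*7 = -28*7 = -196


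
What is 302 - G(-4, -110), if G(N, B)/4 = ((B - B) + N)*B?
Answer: -1458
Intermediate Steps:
G(N, B) = 4*B*N (G(N, B) = 4*(((B - B) + N)*B) = 4*((0 + N)*B) = 4*(N*B) = 4*(B*N) = 4*B*N)
302 - G(-4, -110) = 302 - 4*(-110)*(-4) = 302 - 1*1760 = 302 - 1760 = -1458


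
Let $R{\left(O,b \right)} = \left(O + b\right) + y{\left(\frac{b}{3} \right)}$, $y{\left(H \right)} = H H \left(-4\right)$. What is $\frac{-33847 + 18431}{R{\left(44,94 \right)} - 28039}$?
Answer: $\frac{138744}{286453} \approx 0.48435$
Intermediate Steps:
$y{\left(H \right)} = - 4 H^{2}$ ($y{\left(H \right)} = H^{2} \left(-4\right) = - 4 H^{2}$)
$R{\left(O,b \right)} = O + b - \frac{4 b^{2}}{9}$ ($R{\left(O,b \right)} = \left(O + b\right) - 4 \left(\frac{b}{3}\right)^{2} = \left(O + b\right) - 4 \frac{b^{2}}{9} = \left(O + b\right) - \frac{4 b^{2}}{9} = O + b - \frac{4 b^{2}}{9}$)
$\frac{-33847 + 18431}{R{\left(44,94 \right)} - 28039} = \frac{-33847 + 18431}{\left(44 + 94 - \frac{4 \cdot 94^{2}}{9}\right) - 28039} = - \frac{15416}{\left(44 + 94 - \frac{35344}{9}\right) - 28039} = - \frac{15416}{- \frac{34102}{9} - 28039} = - \frac{15416}{- \frac{286453}{9}} = \left(-15416\right) \left(- \frac{9}{286453}\right) = \frac{138744}{286453}$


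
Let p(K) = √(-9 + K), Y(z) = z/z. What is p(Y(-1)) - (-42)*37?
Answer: 1554 + 2*I*√2 ≈ 1554.0 + 2.8284*I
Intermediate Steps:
Y(z) = 1
p(Y(-1)) - (-42)*37 = √(-9 + 1) - (-42)*37 = √(-8) - 1*(-1554) = 2*I*√2 + 1554 = 1554 + 2*I*√2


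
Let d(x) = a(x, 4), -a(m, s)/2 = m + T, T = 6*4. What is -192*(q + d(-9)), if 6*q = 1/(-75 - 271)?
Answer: 996496/173 ≈ 5760.1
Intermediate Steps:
T = 24
a(m, s) = -48 - 2*m (a(m, s) = -2*(m + 24) = -2*(24 + m) = -48 - 2*m)
d(x) = -48 - 2*x
q = -1/2076 (q = 1/(6*(-75 - 271)) = (1/6)/(-346) = (1/6)*(-1/346) = -1/2076 ≈ -0.00048170)
-192*(q + d(-9)) = -192*(-1/2076 + (-48 - 2*(-9))) = -192*(-1/2076 + (-48 + 18)) = -192*(-1/2076 - 30) = -192*(-62281/2076) = 996496/173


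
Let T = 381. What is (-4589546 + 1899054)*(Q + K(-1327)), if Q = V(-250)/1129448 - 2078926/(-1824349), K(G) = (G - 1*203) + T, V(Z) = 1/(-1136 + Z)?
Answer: 314992462963547200131461/101995112802924 ≈ 3.0883e+9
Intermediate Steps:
K(G) = 178 + G (K(G) = (G - 1*203) + 381 = (G - 203) + 381 = (-203 + G) + 381 = 178 + G)
Q = 3254381792782979/2855863158481872 (Q = 1/(-1136 - 250*1129448) - 2078926/(-1824349) = (1/1129448)/(-1386) - 2078926*(-1/1824349) = -1/1386*1/1129448 + 2078926/1824349 = -1/1565414928 + 2078926/1824349 = 3254381792782979/2855863158481872 ≈ 1.1395)
(-4589546 + 1899054)*(Q + K(-1327)) = (-4589546 + 1899054)*(3254381792782979/2855863158481872 + (178 - 1327)) = -2690492*(3254381792782979/2855863158481872 - 1149) = -2690492*(-3278132387302887949/2855863158481872) = 314992462963547200131461/101995112802924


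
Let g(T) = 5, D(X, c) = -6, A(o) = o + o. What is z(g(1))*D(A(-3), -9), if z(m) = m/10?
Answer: -3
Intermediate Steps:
A(o) = 2*o
z(m) = m/10 (z(m) = m*(⅒) = m/10)
z(g(1))*D(A(-3), -9) = ((⅒)*5)*(-6) = (½)*(-6) = -3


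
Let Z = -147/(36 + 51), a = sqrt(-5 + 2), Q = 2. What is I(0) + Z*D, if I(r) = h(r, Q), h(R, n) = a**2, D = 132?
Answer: -6555/29 ≈ -226.03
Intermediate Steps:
a = I*sqrt(3) (a = sqrt(-3) = I*sqrt(3) ≈ 1.732*I)
Z = -49/29 (Z = -147/87 = -147*1/87 = -49/29 ≈ -1.6897)
h(R, n) = -3 (h(R, n) = (I*sqrt(3))**2 = -3)
I(r) = -3
I(0) + Z*D = -3 - 49/29*132 = -3 - 6468/29 = -6555/29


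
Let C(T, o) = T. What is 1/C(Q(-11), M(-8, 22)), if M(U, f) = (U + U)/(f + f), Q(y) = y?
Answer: -1/11 ≈ -0.090909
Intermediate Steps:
M(U, f) = U/f (M(U, f) = (2*U)/((2*f)) = (2*U)*(1/(2*f)) = U/f)
1/C(Q(-11), M(-8, 22)) = 1/(-11) = -1/11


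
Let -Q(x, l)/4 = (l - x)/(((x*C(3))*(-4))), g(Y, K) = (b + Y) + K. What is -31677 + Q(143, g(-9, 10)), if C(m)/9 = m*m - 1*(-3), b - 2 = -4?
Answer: -13589437/429 ≈ -31677.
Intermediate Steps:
b = -2 (b = 2 - 4 = -2)
C(m) = 27 + 9*m² (C(m) = 9*(m*m - 1*(-3)) = 9*(m² + 3) = 9*(3 + m²) = 27 + 9*m²)
g(Y, K) = -2 + K + Y (g(Y, K) = (-2 + Y) + K = -2 + K + Y)
Q(x, l) = (l - x)/(108*x) (Q(x, l) = -4*(l - x)/((x*(27 + 9*3²))*(-4)) = -4*(l - x)/((x*(27 + 9*9))*(-4)) = -4*(l - x)/((x*(27 + 81))*(-4)) = -4*(l - x)/((x*108)*(-4)) = -4*(l - x)/((108*x)*(-4)) = -4*(l - x)/((-432*x)) = -4*(l - x)*(-1/(432*x)) = -(-1)*(l - x)/(108*x) = (l - x)/(108*x))
-31677 + Q(143, g(-9, 10)) = -31677 + (1/108)*((-2 + 10 - 9) - 1*143)/143 = -31677 + (1/108)*(1/143)*(-1 - 143) = -31677 + (1/108)*(1/143)*(-144) = -31677 - 4/429 = -13589437/429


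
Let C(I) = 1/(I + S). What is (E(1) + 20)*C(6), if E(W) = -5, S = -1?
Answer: 3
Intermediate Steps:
C(I) = 1/(-1 + I) (C(I) = 1/(I - 1) = 1/(-1 + I))
(E(1) + 20)*C(6) = (-5 + 20)/(-1 + 6) = 15/5 = 15*(⅕) = 3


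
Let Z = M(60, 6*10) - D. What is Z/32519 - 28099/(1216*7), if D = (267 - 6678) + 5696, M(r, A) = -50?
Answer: -908090901/276801728 ≈ -3.2807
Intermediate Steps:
D = -715 (D = -6411 + 5696 = -715)
Z = 665 (Z = -50 - 1*(-715) = -50 + 715 = 665)
Z/32519 - 28099/(1216*7) = 665/32519 - 28099/(1216*7) = 665*(1/32519) - 28099/8512 = 665/32519 - 28099*1/8512 = 665/32519 - 28099/8512 = -908090901/276801728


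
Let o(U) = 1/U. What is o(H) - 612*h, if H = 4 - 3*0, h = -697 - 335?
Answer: 2526337/4 ≈ 6.3158e+5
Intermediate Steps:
h = -1032
H = 4 (H = 4 + 0 = 4)
o(H) - 612*h = 1/4 - 612*(-1032) = ¼ + 631584 = 2526337/4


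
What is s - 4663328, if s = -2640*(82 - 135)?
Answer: -4523408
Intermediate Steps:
s = 139920 (s = -2640*(-53) = 139920)
s - 4663328 = 139920 - 4663328 = -4523408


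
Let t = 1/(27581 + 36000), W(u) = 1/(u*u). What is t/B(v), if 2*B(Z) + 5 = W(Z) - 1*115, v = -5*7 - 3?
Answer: -2888/11017252099 ≈ -2.6213e-7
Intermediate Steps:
v = -38 (v = -35 - 3 = -38)
W(u) = u⁻²
B(Z) = -60 + 1/(2*Z²) (B(Z) = -5/2 + (Z⁻² - 1*115)/2 = -5/2 + (Z⁻² - 115)/2 = -5/2 + (-115 + Z⁻²)/2 = -5/2 + (-115/2 + 1/(2*Z²)) = -60 + 1/(2*Z²))
t = 1/63581 ≈ 1.5728e-5
t/B(v) = 1/(63581*(-60 + (½)/(-38)²)) = 1/(63581*(-60 + (½)*(1/1444))) = 1/(63581*(-60 + 1/2888)) = 1/(63581*(-173279/2888)) = (1/63581)*(-2888/173279) = -2888/11017252099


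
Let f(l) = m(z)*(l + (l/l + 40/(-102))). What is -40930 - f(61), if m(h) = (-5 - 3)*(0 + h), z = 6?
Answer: -645538/17 ≈ -37973.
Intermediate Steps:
m(h) = -8*h
f(l) = -496/17 - 48*l (f(l) = (-8*6)*(l + (l/l + 40/(-102))) = -48*(l + (1 + 40*(-1/102))) = -48*(l + (1 - 20/51)) = -48*(l + 31/51) = -48*(31/51 + l) = -496/17 - 48*l)
-40930 - f(61) = -40930 - (-496/17 - 48*61) = -40930 - (-496/17 - 2928) = -40930 - 1*(-50272/17) = -40930 + 50272/17 = -645538/17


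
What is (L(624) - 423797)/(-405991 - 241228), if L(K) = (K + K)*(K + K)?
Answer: -1133707/647219 ≈ -1.7517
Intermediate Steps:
L(K) = 4*K**2 (L(K) = (2*K)*(2*K) = 4*K**2)
(L(624) - 423797)/(-405991 - 241228) = (4*624**2 - 423797)/(-405991 - 241228) = (4*389376 - 423797)/(-647219) = (1557504 - 423797)*(-1/647219) = 1133707*(-1/647219) = -1133707/647219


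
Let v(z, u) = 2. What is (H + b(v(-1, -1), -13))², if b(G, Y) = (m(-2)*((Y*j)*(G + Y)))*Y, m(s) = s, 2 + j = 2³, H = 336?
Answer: 512750736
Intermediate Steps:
j = 6 (j = -2 + 2³ = -2 + 8 = 6)
b(G, Y) = -12*Y²*(G + Y) (b(G, Y) = (-2*Y*6*(G + Y))*Y = (-2*6*Y*(G + Y))*Y = (-12*Y*(G + Y))*Y = -12*Y²*(G + Y))
(H + b(v(-1, -1), -13))² = (336 + 12*(-13)²*(-1*2 - 1*(-13)))² = (336 + 12*169*(-2 + 13))² = (336 + 12*169*11)² = (336 + 22308)² = 22644² = 512750736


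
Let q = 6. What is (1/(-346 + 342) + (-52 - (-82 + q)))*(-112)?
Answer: -2660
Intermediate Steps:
(1/(-346 + 342) + (-52 - (-82 + q)))*(-112) = (1/(-346 + 342) + (-52 - (-82 + 6)))*(-112) = (1/(-4) + (-52 - 1*(-76)))*(-112) = (-1/4 + (-52 + 76))*(-112) = (-1/4 + 24)*(-112) = (95/4)*(-112) = -2660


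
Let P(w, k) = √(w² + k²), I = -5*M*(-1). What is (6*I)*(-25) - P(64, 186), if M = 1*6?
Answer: -4500 - 2*√9673 ≈ -4696.7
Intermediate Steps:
M = 6
I = 30 (I = -5*6*(-1) = -30*(-1) = 30)
P(w, k) = √(k² + w²)
(6*I)*(-25) - P(64, 186) = (6*30)*(-25) - √(186² + 64²) = 180*(-25) - √(34596 + 4096) = -4500 - √38692 = -4500 - 2*√9673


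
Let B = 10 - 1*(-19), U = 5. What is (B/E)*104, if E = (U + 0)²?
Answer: 3016/25 ≈ 120.64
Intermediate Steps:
E = 25 (E = (5 + 0)² = 5² = 25)
B = 29 (B = 10 + 19 = 29)
(B/E)*104 = (29/25)*104 = 3016/25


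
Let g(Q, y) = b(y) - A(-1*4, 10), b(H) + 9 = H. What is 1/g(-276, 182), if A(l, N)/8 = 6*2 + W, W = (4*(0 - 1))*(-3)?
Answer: -1/19 ≈ -0.052632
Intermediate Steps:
W = 12 (W = (4*(-1))*(-3) = -4*(-3) = 12)
b(H) = -9 + H
A(l, N) = 192 (A(l, N) = 8*(6*2 + 12) = 8*(12 + 12) = 8*24 = 192)
g(Q, y) = -201 + y (g(Q, y) = (-9 + y) - 1*192 = (-9 + y) - 192 = -201 + y)
1/g(-276, 182) = 1/(-201 + 182) = 1/(-19) = -1/19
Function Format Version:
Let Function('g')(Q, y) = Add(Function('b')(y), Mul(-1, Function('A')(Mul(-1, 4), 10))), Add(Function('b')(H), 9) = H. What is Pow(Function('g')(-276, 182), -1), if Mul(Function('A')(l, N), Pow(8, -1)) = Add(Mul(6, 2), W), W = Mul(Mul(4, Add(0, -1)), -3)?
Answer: Rational(-1, 19) ≈ -0.052632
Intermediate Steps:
W = 12 (W = Mul(Mul(4, -1), -3) = Mul(-4, -3) = 12)
Function('b')(H) = Add(-9, H)
Function('A')(l, N) = 192 (Function('A')(l, N) = Mul(8, Add(Mul(6, 2), 12)) = Mul(8, Add(12, 12)) = Mul(8, 24) = 192)
Function('g')(Q, y) = Add(-201, y) (Function('g')(Q, y) = Add(Add(-9, y), Mul(-1, 192)) = Add(Add(-9, y), -192) = Add(-201, y))
Pow(Function('g')(-276, 182), -1) = Pow(Add(-201, 182), -1) = Pow(-19, -1) = Rational(-1, 19)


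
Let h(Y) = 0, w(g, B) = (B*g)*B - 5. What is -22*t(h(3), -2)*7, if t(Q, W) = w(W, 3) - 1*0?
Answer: 3542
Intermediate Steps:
w(g, B) = -5 + g*B² (w(g, B) = g*B² - 5 = -5 + g*B²)
t(Q, W) = -5 + 9*W (t(Q, W) = (-5 + W*3²) - 1*0 = (-5 + W*9) + 0 = (-5 + 9*W) + 0 = -5 + 9*W)
-22*t(h(3), -2)*7 = -22*(-5 + 9*(-2))*7 = -22*(-5 - 18)*7 = -22*(-23)*7 = 506*7 = 3542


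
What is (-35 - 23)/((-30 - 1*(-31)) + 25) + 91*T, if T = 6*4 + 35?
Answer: 69768/13 ≈ 5366.8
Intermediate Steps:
T = 59 (T = 24 + 35 = 59)
(-35 - 23)/((-30 - 1*(-31)) + 25) + 91*T = (-35 - 23)/((-30 - 1*(-31)) + 25) + 91*59 = -58/((-30 + 31) + 25) + 5369 = -58/(1 + 25) + 5369 = -58/26 + 5369 = -58*1/26 + 5369 = -29/13 + 5369 = 69768/13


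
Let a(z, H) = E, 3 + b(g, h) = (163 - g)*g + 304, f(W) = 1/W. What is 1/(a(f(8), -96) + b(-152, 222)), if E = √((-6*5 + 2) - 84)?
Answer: -6797/323394479 - 4*I*√7/2263761353 ≈ -2.1018e-5 - 4.675e-9*I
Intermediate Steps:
b(g, h) = 301 + g*(163 - g) (b(g, h) = -3 + ((163 - g)*g + 304) = -3 + (g*(163 - g) + 304) = -3 + (304 + g*(163 - g)) = 301 + g*(163 - g))
E = 4*I*√7 (E = √((-30 + 2) - 84) = √(-28 - 84) = √(-112) = 4*I*√7 ≈ 10.583*I)
a(z, H) = 4*I*√7
1/(a(f(8), -96) + b(-152, 222)) = 1/(4*I*√7 + (301 - 1*(-152)² + 163*(-152))) = 1/(4*I*√7 + (301 - 1*23104 - 24776)) = 1/(4*I*√7 + (301 - 23104 - 24776)) = 1/(4*I*√7 - 47579) = 1/(-47579 + 4*I*√7)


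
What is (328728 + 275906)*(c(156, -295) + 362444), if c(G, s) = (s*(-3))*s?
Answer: 61291143946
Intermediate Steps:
c(G, s) = -3*s² (c(G, s) = (-3*s)*s = -3*s²)
(328728 + 275906)*(c(156, -295) + 362444) = (328728 + 275906)*(-3*(-295)² + 362444) = 604634*(-3*87025 + 362444) = 604634*(-261075 + 362444) = 604634*101369 = 61291143946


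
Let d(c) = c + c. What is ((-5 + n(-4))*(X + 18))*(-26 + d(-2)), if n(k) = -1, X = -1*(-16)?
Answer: 6120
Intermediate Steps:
X = 16
d(c) = 2*c
((-5 + n(-4))*(X + 18))*(-26 + d(-2)) = ((-5 - 1)*(16 + 18))*(-26 + 2*(-2)) = (-6*34)*(-26 - 4) = -204*(-30) = 6120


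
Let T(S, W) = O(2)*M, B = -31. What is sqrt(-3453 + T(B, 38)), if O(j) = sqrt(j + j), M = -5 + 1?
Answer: I*sqrt(3461) ≈ 58.83*I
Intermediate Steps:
M = -4
O(j) = sqrt(2)*sqrt(j) (O(j) = sqrt(2*j) = sqrt(2)*sqrt(j))
T(S, W) = -8 (T(S, W) = (sqrt(2)*sqrt(2))*(-4) = 2*(-4) = -8)
sqrt(-3453 + T(B, 38)) = sqrt(-3453 - 8) = sqrt(-3461) = I*sqrt(3461)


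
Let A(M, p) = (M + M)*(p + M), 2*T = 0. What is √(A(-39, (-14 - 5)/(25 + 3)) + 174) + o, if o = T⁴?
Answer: 9*√7910/14 ≈ 57.175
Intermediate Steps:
T = 0 (T = (½)*0 = 0)
A(M, p) = 2*M*(M + p) (A(M, p) = (2*M)*(M + p) = 2*M*(M + p))
o = 0 (o = 0⁴ = 0)
√(A(-39, (-14 - 5)/(25 + 3)) + 174) + o = √(2*(-39)*(-39 + (-14 - 5)/(25 + 3)) + 174) + 0 = √(2*(-39)*(-39 - 19/28) + 174) + 0 = √(2*(-39)*(-1111/28) + 174) + 0 = √(43329/14 + 174) + 0 = √(45765/14) + 0 = 9*√7910/14 + 0 = 9*√7910/14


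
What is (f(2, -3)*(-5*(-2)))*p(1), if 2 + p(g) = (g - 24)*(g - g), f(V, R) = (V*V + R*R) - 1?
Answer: -240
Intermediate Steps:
f(V, R) = -1 + R**2 + V**2 (f(V, R) = (V**2 + R**2) - 1 = (R**2 + V**2) - 1 = -1 + R**2 + V**2)
p(g) = -2 (p(g) = -2 + (g - 24)*(g - g) = -2 + (-24 + g)*0 = -2 + 0 = -2)
(f(2, -3)*(-5*(-2)))*p(1) = ((-1 + (-3)**2 + 2**2)*(-5*(-2)))*(-2) = ((-1 + 9 + 4)*10)*(-2) = (12*10)*(-2) = 120*(-2) = -240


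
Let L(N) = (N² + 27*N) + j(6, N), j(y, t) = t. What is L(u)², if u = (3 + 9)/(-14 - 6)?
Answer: 168921/625 ≈ 270.27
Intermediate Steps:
u = -⅗ (u = 12/(-20) = 12*(-1/20) = -⅗ ≈ -0.60000)
L(N) = N² + 28*N (L(N) = (N² + 27*N) + N = N² + 28*N)
L(u)² = (-3*(28 - ⅗)/5)² = (-⅗*137/5)² = (-411/25)² = 168921/625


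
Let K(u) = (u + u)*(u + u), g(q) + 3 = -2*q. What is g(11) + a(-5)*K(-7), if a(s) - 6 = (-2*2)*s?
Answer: 5071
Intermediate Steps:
g(q) = -3 - 2*q
K(u) = 4*u² (K(u) = (2*u)*(2*u) = 4*u²)
a(s) = 6 - 4*s (a(s) = 6 + (-2*2)*s = 6 - 4*s)
g(11) + a(-5)*K(-7) = (-3 - 2*11) + (6 - 4*(-5))*(4*(-7)²) = (-3 - 22) + (6 + 20)*(4*49) = -25 + 26*196 = -25 + 5096 = 5071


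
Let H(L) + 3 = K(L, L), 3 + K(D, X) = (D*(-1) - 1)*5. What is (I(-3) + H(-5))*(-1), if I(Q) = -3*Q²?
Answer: 13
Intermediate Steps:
K(D, X) = -8 - 5*D (K(D, X) = -3 + (D*(-1) - 1)*5 = -3 + (-D - 1)*5 = -3 + (-1 - D)*5 = -3 + (-5 - 5*D) = -8 - 5*D)
H(L) = -11 - 5*L (H(L) = -3 + (-8 - 5*L) = -11 - 5*L)
(I(-3) + H(-5))*(-1) = (-3*(-3)² + (-11 - 5*(-5)))*(-1) = (-3*9 + (-11 + 25))*(-1) = (-27 + 14)*(-1) = -13*(-1) = 13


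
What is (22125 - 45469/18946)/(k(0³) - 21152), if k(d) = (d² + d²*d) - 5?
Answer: -419134781/400840522 ≈ -1.0456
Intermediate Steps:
k(d) = -5 + d² + d³ (k(d) = (d² + d³) - 5 = -5 + d² + d³)
(22125 - 45469/18946)/(k(0³) - 21152) = (22125 - 45469/18946)/((-5 + (0³)² + (0³)³) - 21152) = (22125 - 45469*1/18946)/((-5 + 0² + 0³) - 21152) = (22125 - 45469/18946)/((-5 + 0 + 0) - 21152) = 419134781/(18946*(-5 - 21152)) = (419134781/18946)/(-21157) = (419134781/18946)*(-1/21157) = -419134781/400840522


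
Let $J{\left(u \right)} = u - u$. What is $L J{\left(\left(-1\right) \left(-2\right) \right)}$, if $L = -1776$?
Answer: $0$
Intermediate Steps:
$J{\left(u \right)} = 0$
$L J{\left(\left(-1\right) \left(-2\right) \right)} = \left(-1776\right) 0 = 0$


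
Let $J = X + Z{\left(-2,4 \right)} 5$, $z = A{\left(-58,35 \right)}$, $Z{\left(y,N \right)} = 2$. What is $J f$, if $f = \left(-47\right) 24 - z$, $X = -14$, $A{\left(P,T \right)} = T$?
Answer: $4652$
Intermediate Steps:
$z = 35$
$f = -1163$ ($f = \left(-47\right) 24 - 35 = -1128 - 35 = -1163$)
$J = -4$ ($J = -14 + 2 \cdot 5 = -14 + 10 = -4$)
$J f = \left(-4\right) \left(-1163\right) = 4652$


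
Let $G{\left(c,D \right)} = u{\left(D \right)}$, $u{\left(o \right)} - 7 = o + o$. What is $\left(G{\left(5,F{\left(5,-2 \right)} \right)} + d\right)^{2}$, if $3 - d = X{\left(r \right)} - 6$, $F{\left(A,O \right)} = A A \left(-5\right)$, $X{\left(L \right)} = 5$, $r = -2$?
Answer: $57121$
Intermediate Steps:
$u{\left(o \right)} = 7 + 2 o$ ($u{\left(o \right)} = 7 + \left(o + o\right) = 7 + 2 o$)
$F{\left(A,O \right)} = - 5 A^{2}$ ($F{\left(A,O \right)} = A^{2} \left(-5\right) = - 5 A^{2}$)
$G{\left(c,D \right)} = 7 + 2 D$
$d = 4$ ($d = 3 - \left(5 - 6\right) = 3 - -1 = 3 + 1 = 4$)
$\left(G{\left(5,F{\left(5,-2 \right)} \right)} + d\right)^{2} = \left(\left(7 + 2 \left(- 5 \cdot 5^{2}\right)\right) + 4\right)^{2} = \left(\left(7 + 2 \left(\left(-5\right) 25\right)\right) + 4\right)^{2} = \left(\left(7 + 2 \left(-125\right)\right) + 4\right)^{2} = \left(\left(7 - 250\right) + 4\right)^{2} = \left(-243 + 4\right)^{2} = \left(-239\right)^{2} = 57121$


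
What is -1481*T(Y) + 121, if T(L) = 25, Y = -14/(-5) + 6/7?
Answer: -36904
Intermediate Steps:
Y = 128/35 (Y = -14*(-⅕) + 6*(⅐) = 14/5 + 6/7 = 128/35 ≈ 3.6571)
-1481*T(Y) + 121 = -1481*25 + 121 = -37025 + 121 = -36904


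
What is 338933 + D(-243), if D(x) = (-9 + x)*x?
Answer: 400169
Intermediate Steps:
D(x) = x*(-9 + x)
338933 + D(-243) = 338933 - 243*(-9 - 243) = 338933 - 243*(-252) = 338933 + 61236 = 400169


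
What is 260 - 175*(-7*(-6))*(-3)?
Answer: 22310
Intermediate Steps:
260 - 175*(-7*(-6))*(-3) = 260 - 7350*(-3) = 260 - 175*(-126) = 260 + 22050 = 22310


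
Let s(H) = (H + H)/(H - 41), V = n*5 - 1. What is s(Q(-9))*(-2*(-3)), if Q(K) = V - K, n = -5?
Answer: 102/29 ≈ 3.5172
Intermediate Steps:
V = -26 (V = -5*5 - 1 = -25 - 1 = -26)
Q(K) = -26 - K
s(H) = 2*H/(-41 + H) (s(H) = (2*H)/(-41 + H) = 2*H/(-41 + H))
s(Q(-9))*(-2*(-3)) = (2*(-26 - 1*(-9))/(-41 + (-26 - 1*(-9))))*(-2*(-3)) = (2*(-26 + 9)/(-41 + (-26 + 9)))*6 = (2*(-17)/(-41 - 17))*6 = (2*(-17)/(-58))*6 = (2*(-17)*(-1/58))*6 = (17/29)*6 = 102/29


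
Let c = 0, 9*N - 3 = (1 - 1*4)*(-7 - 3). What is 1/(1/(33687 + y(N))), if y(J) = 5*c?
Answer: 33687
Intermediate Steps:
N = 11/3 (N = 1/3 + ((1 - 1*4)*(-7 - 3))/9 = 1/3 + ((1 - 4)*(-10))/9 = 1/3 + (-3*(-10))/9 = 1/3 + (1/9)*30 = 1/3 + 10/3 = 11/3 ≈ 3.6667)
y(J) = 0 (y(J) = 5*0 = 0)
1/(1/(33687 + y(N))) = 1/(1/(33687 + 0)) = 1/(1/33687) = 33687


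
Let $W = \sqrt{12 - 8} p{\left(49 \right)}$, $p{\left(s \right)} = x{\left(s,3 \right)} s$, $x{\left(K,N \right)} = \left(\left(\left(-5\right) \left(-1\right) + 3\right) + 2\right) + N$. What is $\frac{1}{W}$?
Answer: $\frac{1}{1274} \approx 0.00078493$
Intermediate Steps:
$x{\left(K,N \right)} = 10 + N$ ($x{\left(K,N \right)} = \left(\left(5 + 3\right) + 2\right) + N = \left(8 + 2\right) + N = 10 + N$)
$p{\left(s \right)} = 13 s$ ($p{\left(s \right)} = \left(10 + 3\right) s = 13 s$)
$W = 1274$ ($W = \sqrt{12 - 8} \cdot 13 \cdot 49 = \sqrt{4} \cdot 637 = 2 \cdot 637 = 1274$)
$\frac{1}{W} = \frac{1}{1274}$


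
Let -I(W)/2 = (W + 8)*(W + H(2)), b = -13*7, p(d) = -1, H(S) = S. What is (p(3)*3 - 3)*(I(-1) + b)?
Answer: 630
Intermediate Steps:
b = -91
I(W) = -2*(2 + W)*(8 + W) (I(W) = -2*(W + 8)*(W + 2) = -2*(8 + W)*(2 + W) = -2*(2 + W)*(8 + W))
(p(3)*3 - 3)*(I(-1) + b) = (-1*3 - 3)*((-32 - 20*(-1) - 2*(-1)²) - 91) = (-3 - 3)*((-32 + 20 - 2*1) - 91) = -6*((-32 + 20 - 2) - 91) = -6*(-14 - 91) = -6*(-105) = 630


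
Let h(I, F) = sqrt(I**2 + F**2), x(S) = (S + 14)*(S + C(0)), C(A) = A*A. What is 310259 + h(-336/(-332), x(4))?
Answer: 310259 + 12*sqrt(248053)/83 ≈ 3.1033e+5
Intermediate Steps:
C(A) = A**2
x(S) = S*(14 + S) (x(S) = (S + 14)*(S + 0**2) = (14 + S)*(S + 0) = (14 + S)*S = S*(14 + S))
h(I, F) = sqrt(F**2 + I**2)
310259 + h(-336/(-332), x(4)) = 310259 + sqrt((4*(14 + 4))**2 + (-336/(-332))**2) = 310259 + sqrt((4*18)**2 + (-336*(-1/332))**2) = 310259 + sqrt(72**2 + (84/83)**2) = 310259 + sqrt(5184 + 7056/6889) = 310259 + sqrt(35719632/6889) = 310259 + 12*sqrt(248053)/83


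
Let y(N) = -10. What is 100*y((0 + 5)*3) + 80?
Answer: -920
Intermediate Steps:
100*y((0 + 5)*3) + 80 = 100*(-10) + 80 = -1000 + 80 = -920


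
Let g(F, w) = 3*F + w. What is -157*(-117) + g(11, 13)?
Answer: 18415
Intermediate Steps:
g(F, w) = w + 3*F
-157*(-117) + g(11, 13) = -157*(-117) + (13 + 3*11) = 18369 + (13 + 33) = 18369 + 46 = 18415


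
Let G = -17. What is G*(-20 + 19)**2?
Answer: -17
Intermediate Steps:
G*(-20 + 19)**2 = -17*(-20 + 19)**2 = -17*(-1)**2 = -17*1 = -17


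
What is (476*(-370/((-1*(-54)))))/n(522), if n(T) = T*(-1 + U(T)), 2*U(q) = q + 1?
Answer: -88060/3671487 ≈ -0.023985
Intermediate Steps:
U(q) = 1/2 + q/2 (U(q) = (q + 1)/2 = (1 + q)/2 = 1/2 + q/2)
n(T) = T*(-1/2 + T/2) (n(T) = T*(-1 + (1/2 + T/2)) = T*(-1/2 + T/2))
(476*(-370/((-1*(-54)))))/n(522) = (476*(-370/((-1*(-54)))))/(((1/2)*522*(-1 + 522))) = (476*(-370/54))/(((1/2)*522*521)) = (476*(-370*1/54))/135981 = (476*(-185/27))*(1/135981) = -88060/27*1/135981 = -88060/3671487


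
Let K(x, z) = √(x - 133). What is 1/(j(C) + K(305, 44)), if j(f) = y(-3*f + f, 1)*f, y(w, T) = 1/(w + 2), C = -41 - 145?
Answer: 17391/6006019 + 69938*√43/6006019 ≈ 0.079255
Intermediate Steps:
K(x, z) = √(-133 + x)
C = -186
y(w, T) = 1/(2 + w)
j(f) = f/(2 - 2*f) (j(f) = f/(2 + (-3*f + f)) = f/(2 - 2*f))
1/(j(C) + K(305, 44)) = 1/(-1*(-186)/(-2 + 2*(-186)) + √(-133 + 305)) = 1/(-1*(-186)/(-2 - 372) + √172) = 1/(-1*(-186)/(-374) + 2*√43) = 1/(-1*(-186)*(-1/374) + 2*√43) = 1/(-93/187 + 2*√43)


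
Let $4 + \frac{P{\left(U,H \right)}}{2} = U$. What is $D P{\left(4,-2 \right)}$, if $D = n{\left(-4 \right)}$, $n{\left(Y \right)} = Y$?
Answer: $0$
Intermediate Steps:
$D = -4$
$P{\left(U,H \right)} = -8 + 2 U$
$D P{\left(4,-2 \right)} = - 4 \left(-8 + 2 \cdot 4\right) = - 4 \left(-8 + 8\right) = \left(-4\right) 0 = 0$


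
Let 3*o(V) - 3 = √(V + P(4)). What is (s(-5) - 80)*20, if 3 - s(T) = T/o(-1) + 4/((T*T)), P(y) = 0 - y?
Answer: 12*(-643*√5 + 1804*I)/(5*(√5 - 3*I)) ≈ -1478.9 - 47.916*I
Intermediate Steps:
P(y) = -y
o(V) = 1 + √(-4 + V)/3 (o(V) = 1 + √(V - 1*4)/3 = 1 + √(V - 4)/3 = 1 + √(-4 + V)/3)
s(T) = 3 - 4/T² - T/(1 + I*√5/3) (s(T) = 3 - (T/(1 + √(-4 - 1)/3) + 4/((T*T))) = 3 - (T/(1 + √(-5)/3) + 4/(T²)) = 3 - (T/(1 + (I*√5)/3) + 4/T²) = 3 - (T/(1 + I*√5/3) + 4/T²) = 3 - (4/T² + T/(1 + I*√5/3)) = 3 + (-4/T² - T/(1 + I*√5/3)) = 3 - 4/T² - T/(1 + I*√5/3))
(s(-5) - 80)*20 = ((3 - 4/(-5)² - 1*(-5)/(1 + I*√5/3)) - 80)*20 = ((3 - 4*1/25 + 5/(1 + I*√5/3)) - 80)*20 = ((3 - 4/25 + 5/(1 + I*√5/3)) - 80)*20 = ((71/25 + 5/(1 + I*√5/3)) - 80)*20 = (-1929/25 + 5/(1 + I*√5/3))*20 = -7716/5 + 100/(1 + I*√5/3)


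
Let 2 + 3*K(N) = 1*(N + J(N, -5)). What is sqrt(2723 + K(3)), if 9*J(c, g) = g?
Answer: 5*sqrt(8823)/9 ≈ 52.184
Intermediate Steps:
J(c, g) = g/9
K(N) = -23/27 + N/3 (K(N) = -2/3 + (1*(N + (1/9)*(-5)))/3 = -2/3 + (1*(N - 5/9))/3 = -2/3 + (1*(-5/9 + N))/3 = -2/3 + (-5/9 + N)/3 = -2/3 + (-5/27 + N/3) = -23/27 + N/3)
sqrt(2723 + K(3)) = sqrt(2723 + (-23/27 + (1/3)*3)) = sqrt(2723 + (-23/27 + 1)) = sqrt(2723 + 4/27) = sqrt(73525/27) = 5*sqrt(8823)/9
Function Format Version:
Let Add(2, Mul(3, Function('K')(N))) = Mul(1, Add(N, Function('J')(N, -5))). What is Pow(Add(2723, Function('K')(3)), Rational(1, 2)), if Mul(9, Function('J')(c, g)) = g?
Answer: Mul(Rational(5, 9), Pow(8823, Rational(1, 2))) ≈ 52.184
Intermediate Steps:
Function('J')(c, g) = Mul(Rational(1, 9), g)
Function('K')(N) = Add(Rational(-23, 27), Mul(Rational(1, 3), N)) (Function('K')(N) = Add(Rational(-2, 3), Mul(Rational(1, 3), Mul(1, Add(N, Mul(Rational(1, 9), -5))))) = Add(Rational(-2, 3), Mul(Rational(1, 3), Mul(1, Add(N, Rational(-5, 9))))) = Add(Rational(-2, 3), Mul(Rational(1, 3), Mul(1, Add(Rational(-5, 9), N)))) = Add(Rational(-2, 3), Mul(Rational(1, 3), Add(Rational(-5, 9), N))) = Add(Rational(-2, 3), Add(Rational(-5, 27), Mul(Rational(1, 3), N))) = Add(Rational(-23, 27), Mul(Rational(1, 3), N)))
Pow(Add(2723, Function('K')(3)), Rational(1, 2)) = Pow(Add(2723, Add(Rational(-23, 27), Mul(Rational(1, 3), 3))), Rational(1, 2)) = Pow(Add(2723, Add(Rational(-23, 27), 1)), Rational(1, 2)) = Pow(Add(2723, Rational(4, 27)), Rational(1, 2)) = Pow(Rational(73525, 27), Rational(1, 2)) = Mul(Rational(5, 9), Pow(8823, Rational(1, 2)))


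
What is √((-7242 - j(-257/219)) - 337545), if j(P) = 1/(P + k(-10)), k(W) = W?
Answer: 27*I*√2831986510/2447 ≈ 587.19*I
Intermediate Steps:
j(P) = 1/(-10 + P) (j(P) = 1/(P - 10) = 1/(-10 + P))
√((-7242 - j(-257/219)) - 337545) = √((-7242 - 1/(-10 - 257/219)) - 337545) = √((-7242 - 1/(-2447/219)) - 337545) = √((-7242 - 1*(-219/2447)) - 337545) = √((-7242 + 219/2447) - 337545) = √(-17720955/2447 - 337545) = √(-843693570/2447) = 27*I*√2831986510/2447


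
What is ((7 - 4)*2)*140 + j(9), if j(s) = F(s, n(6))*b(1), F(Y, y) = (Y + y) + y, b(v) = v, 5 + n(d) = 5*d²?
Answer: 1199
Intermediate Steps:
n(d) = -5 + 5*d²
F(Y, y) = Y + 2*y
j(s) = 350 + s (j(s) = (s + 2*(-5 + 5*6²))*1 = (s + 2*(-5 + 5*36))*1 = (s + 2*(-5 + 180))*1 = (s + 2*175)*1 = (s + 350)*1 = (350 + s)*1 = 350 + s)
((7 - 4)*2)*140 + j(9) = ((7 - 4)*2)*140 + (350 + 9) = (3*2)*140 + 359 = 6*140 + 359 = 840 + 359 = 1199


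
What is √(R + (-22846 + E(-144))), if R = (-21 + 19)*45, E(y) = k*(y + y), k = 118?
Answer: 2*I*√14230 ≈ 238.58*I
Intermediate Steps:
E(y) = 236*y (E(y) = 118*(y + y) = 118*(2*y) = 236*y)
R = -90 (R = -2*45 = -90)
√(R + (-22846 + E(-144))) = √(-90 + (-22846 + 236*(-144))) = √(-90 + (-22846 - 33984)) = √(-90 - 56830) = √(-56920) = 2*I*√14230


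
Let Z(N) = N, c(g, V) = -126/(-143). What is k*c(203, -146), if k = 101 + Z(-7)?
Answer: 11844/143 ≈ 82.825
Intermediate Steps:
c(g, V) = 126/143 (c(g, V) = -126*(-1/143) = 126/143)
k = 94 (k = 101 - 7 = 94)
k*c(203, -146) = 94*(126/143) = 11844/143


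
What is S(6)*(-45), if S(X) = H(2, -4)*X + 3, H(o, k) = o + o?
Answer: -1215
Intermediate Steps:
H(o, k) = 2*o
S(X) = 3 + 4*X (S(X) = (2*2)*X + 3 = 4*X + 3 = 3 + 4*X)
S(6)*(-45) = (3 + 4*6)*(-45) = (3 + 24)*(-45) = 27*(-45) = -1215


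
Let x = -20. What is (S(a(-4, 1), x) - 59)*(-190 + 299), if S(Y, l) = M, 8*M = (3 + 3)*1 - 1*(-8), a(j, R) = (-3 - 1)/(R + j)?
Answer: -24961/4 ≈ -6240.3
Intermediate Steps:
a(j, R) = -4/(R + j)
M = 7/4 (M = ((3 + 3)*1 - 1*(-8))/8 = (6*1 + 8)/8 = (6 + 8)/8 = (⅛)*14 = 7/4 ≈ 1.7500)
S(Y, l) = 7/4
(S(a(-4, 1), x) - 59)*(-190 + 299) = (7/4 - 59)*(-190 + 299) = -229/4*109 = -24961/4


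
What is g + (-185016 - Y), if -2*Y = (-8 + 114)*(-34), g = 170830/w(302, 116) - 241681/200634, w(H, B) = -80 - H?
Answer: -7176253453073/38321094 ≈ -1.8727e+5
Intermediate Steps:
g = -17183314181/38321094 (g = 170830/(-80 - 1*302) - 241681/200634 = 170830/(-80 - 302) - 241681*1/200634 = 170830/(-382) - 241681/200634 = 170830*(-1/382) - 241681/200634 = -85415/191 - 241681/200634 = -17183314181/38321094 ≈ -448.40)
Y = 1802 (Y = -(-8 + 114)*(-34)/2 = -53*(-34) = -½*(-3604) = 1802)
g + (-185016 - Y) = -17183314181/38321094 + (-185016 - 1*1802) = -17183314181/38321094 + (-185016 - 1802) = -17183314181/38321094 - 186818 = -7176253453073/38321094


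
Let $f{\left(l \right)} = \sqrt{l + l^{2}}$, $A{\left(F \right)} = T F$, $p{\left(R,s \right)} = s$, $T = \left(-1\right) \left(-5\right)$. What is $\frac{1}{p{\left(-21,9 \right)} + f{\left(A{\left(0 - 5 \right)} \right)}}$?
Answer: $- \frac{3}{173} + \frac{10 \sqrt{6}}{519} \approx 0.029855$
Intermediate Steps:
$T = 5$
$A{\left(F \right)} = 5 F$
$\frac{1}{p{\left(-21,9 \right)} + f{\left(A{\left(0 - 5 \right)} \right)}} = \frac{1}{9 + \sqrt{5 \left(0 - 5\right) \left(1 + 5 \left(0 - 5\right)\right)}} = \frac{1}{9 + \sqrt{5 \left(-5\right) \left(1 + 5 \left(-5\right)\right)}} = \frac{1}{9 + \sqrt{- 25 \left(1 - 25\right)}} = \frac{1}{9 + \sqrt{\left(-25\right) \left(-24\right)}} = \frac{1}{9 + \sqrt{600}} = \frac{1}{9 + 10 \sqrt{6}}$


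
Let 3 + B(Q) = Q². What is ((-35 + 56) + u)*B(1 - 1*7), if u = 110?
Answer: 4323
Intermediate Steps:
B(Q) = -3 + Q²
((-35 + 56) + u)*B(1 - 1*7) = ((-35 + 56) + 110)*(-3 + (1 - 1*7)²) = (21 + 110)*(-3 + (1 - 7)²) = 131*(-3 + (-6)²) = 131*(-3 + 36) = 131*33 = 4323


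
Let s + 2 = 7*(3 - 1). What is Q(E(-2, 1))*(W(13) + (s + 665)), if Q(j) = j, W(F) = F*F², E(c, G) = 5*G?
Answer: 14370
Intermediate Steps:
s = 12 (s = -2 + 7*(3 - 1) = -2 + 7*2 = -2 + 14 = 12)
W(F) = F³
Q(E(-2, 1))*(W(13) + (s + 665)) = (5*1)*(13³ + (12 + 665)) = 5*(2197 + 677) = 5*2874 = 14370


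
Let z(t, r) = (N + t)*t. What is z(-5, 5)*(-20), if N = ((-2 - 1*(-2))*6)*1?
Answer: -500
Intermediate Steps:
N = 0 (N = ((-2 + 2)*6)*1 = (0*6)*1 = 0*1 = 0)
z(t, r) = t**2 (z(t, r) = (0 + t)*t = t*t = t**2)
z(-5, 5)*(-20) = (-5)**2*(-20) = 25*(-20) = -500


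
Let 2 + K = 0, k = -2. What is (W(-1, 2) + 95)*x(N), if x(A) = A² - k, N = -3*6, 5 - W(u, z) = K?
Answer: 33252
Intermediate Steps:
K = -2 (K = -2 + 0 = -2)
W(u, z) = 7 (W(u, z) = 5 - 1*(-2) = 5 + 2 = 7)
N = -18
x(A) = 2 + A² (x(A) = A² - 1*(-2) = A² + 2 = 2 + A²)
(W(-1, 2) + 95)*x(N) = (7 + 95)*(2 + (-18)²) = 102*(2 + 324) = 102*326 = 33252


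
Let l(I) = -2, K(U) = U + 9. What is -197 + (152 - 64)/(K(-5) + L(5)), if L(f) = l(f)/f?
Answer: -1553/9 ≈ -172.56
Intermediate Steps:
K(U) = 9 + U
L(f) = -2/f
-197 + (152 - 64)/(K(-5) + L(5)) = -197 + (152 - 64)/((9 - 5) - 2/5) = -197 + 88/(4 - 2*⅕) = -197 + 88/(4 - ⅖) = -197 + 88/(18/5) = -197 + 88*(5/18) = -197 + 220/9 = -1553/9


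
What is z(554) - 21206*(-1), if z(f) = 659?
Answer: 21865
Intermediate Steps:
z(554) - 21206*(-1) = 659 - 21206*(-1) = 659 - 1*(-21206) = 659 + 21206 = 21865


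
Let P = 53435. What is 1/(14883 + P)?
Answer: 1/68318 ≈ 1.4637e-5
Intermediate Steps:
1/(14883 + P) = 1/(14883 + 53435) = 1/68318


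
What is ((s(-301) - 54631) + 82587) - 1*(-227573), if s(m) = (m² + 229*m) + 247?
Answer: 277448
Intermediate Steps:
s(m) = 247 + m² + 229*m
((s(-301) - 54631) + 82587) - 1*(-227573) = (((247 + (-301)² + 229*(-301)) - 54631) + 82587) - 1*(-227573) = (((247 + 90601 - 68929) - 54631) + 82587) + 227573 = ((21919 - 54631) + 82587) + 227573 = (-32712 + 82587) + 227573 = 49875 + 227573 = 277448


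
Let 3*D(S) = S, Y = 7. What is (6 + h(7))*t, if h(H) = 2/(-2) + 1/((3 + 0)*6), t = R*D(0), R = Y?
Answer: 0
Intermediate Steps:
R = 7
D(S) = S/3
t = 0 (t = 7*((1/3)*0) = 7*0 = 0)
h(H) = -17/18 (h(H) = 2*(-1/2) + (1/6)/3 = -1 + (1/3)*(1/6) = -1 + 1/18 = -17/18)
(6 + h(7))*t = (6 - 17/18)*0 = (91/18)*0 = 0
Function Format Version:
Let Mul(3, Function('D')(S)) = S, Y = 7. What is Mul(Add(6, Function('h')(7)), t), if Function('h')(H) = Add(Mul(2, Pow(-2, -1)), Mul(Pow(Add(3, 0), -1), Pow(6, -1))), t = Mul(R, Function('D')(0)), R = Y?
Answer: 0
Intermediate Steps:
R = 7
Function('D')(S) = Mul(Rational(1, 3), S)
t = 0 (t = Mul(7, Mul(Rational(1, 3), 0)) = Mul(7, 0) = 0)
Function('h')(H) = Rational(-17, 18) (Function('h')(H) = Add(Mul(2, Rational(-1, 2)), Mul(Pow(3, -1), Rational(1, 6))) = Add(-1, Mul(Rational(1, 3), Rational(1, 6))) = Add(-1, Rational(1, 18)) = Rational(-17, 18))
Mul(Add(6, Function('h')(7)), t) = Mul(Add(6, Rational(-17, 18)), 0) = Mul(Rational(91, 18), 0) = 0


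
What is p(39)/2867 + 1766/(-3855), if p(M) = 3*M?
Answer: -4612087/11052285 ≈ -0.41730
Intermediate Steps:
p(39)/2867 + 1766/(-3855) = (3*39)/2867 + 1766/(-3855) = 117*(1/2867) + 1766*(-1/3855) = 117/2867 - 1766/3855 = -4612087/11052285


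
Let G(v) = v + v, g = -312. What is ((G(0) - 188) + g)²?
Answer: 250000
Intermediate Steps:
G(v) = 2*v
((G(0) - 188) + g)² = ((2*0 - 188) - 312)² = ((0 - 188) - 312)² = (-188 - 312)² = (-500)² = 250000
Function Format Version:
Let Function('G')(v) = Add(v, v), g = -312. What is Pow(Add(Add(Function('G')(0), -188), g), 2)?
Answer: 250000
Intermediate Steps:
Function('G')(v) = Mul(2, v)
Pow(Add(Add(Function('G')(0), -188), g), 2) = Pow(Add(Add(Mul(2, 0), -188), -312), 2) = Pow(Add(Add(0, -188), -312), 2) = Pow(Add(-188, -312), 2) = Pow(-500, 2) = 250000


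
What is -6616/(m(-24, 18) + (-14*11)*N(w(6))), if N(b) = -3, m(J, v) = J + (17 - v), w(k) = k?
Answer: -6616/437 ≈ -15.140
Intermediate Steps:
m(J, v) = 17 + J - v
-6616/(m(-24, 18) + (-14*11)*N(w(6))) = -6616/((17 - 24 - 1*18) - 14*11*(-3)) = -6616/((17 - 24 - 18) - 154*(-3)) = -6616/(-25 + 462) = -6616/437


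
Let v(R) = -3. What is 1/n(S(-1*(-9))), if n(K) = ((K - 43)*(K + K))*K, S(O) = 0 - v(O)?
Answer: -1/720 ≈ -0.0013889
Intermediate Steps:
S(O) = 3 (S(O) = 0 - 1*(-3) = 0 + 3 = 3)
n(K) = 2*K²*(-43 + K) (n(K) = ((-43 + K)*(2*K))*K = (2*K*(-43 + K))*K = 2*K²*(-43 + K))
1/n(S(-1*(-9))) = 1/(2*3²*(-43 + 3)) = 1/(2*9*(-40)) = 1/(-720) = -1/720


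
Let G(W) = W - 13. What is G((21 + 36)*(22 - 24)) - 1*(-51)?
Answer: -76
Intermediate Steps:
G(W) = -13 + W
G((21 + 36)*(22 - 24)) - 1*(-51) = (-13 + (21 + 36)*(22 - 24)) - 1*(-51) = (-13 + 57*(-2)) + 51 = (-13 - 114) + 51 = -127 + 51 = -76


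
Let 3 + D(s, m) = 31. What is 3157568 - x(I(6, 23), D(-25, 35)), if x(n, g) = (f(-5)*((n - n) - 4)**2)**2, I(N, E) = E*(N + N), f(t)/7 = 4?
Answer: 2956864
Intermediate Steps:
f(t) = 28 (f(t) = 7*4 = 28)
D(s, m) = 28 (D(s, m) = -3 + 31 = 28)
I(N, E) = 2*E*N (I(N, E) = E*(2*N) = 2*E*N)
x(n, g) = 200704 (x(n, g) = (28*((n - n) - 4)**2)**2 = (28*(0 - 4)**2)**2 = (28*(-4)**2)**2 = (28*16)**2 = 448**2 = 200704)
3157568 - x(I(6, 23), D(-25, 35)) = 3157568 - 1*200704 = 3157568 - 200704 = 2956864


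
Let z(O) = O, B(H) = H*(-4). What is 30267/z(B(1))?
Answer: -30267/4 ≈ -7566.8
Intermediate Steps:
B(H) = -4*H
30267/z(B(1)) = 30267/((-4*1)) = 30267/(-4) = 30267*(-¼) = -30267/4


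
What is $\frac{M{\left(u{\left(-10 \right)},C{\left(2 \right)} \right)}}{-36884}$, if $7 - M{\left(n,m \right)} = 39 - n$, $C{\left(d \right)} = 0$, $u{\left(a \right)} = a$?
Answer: $\frac{21}{18442} \approx 0.0011387$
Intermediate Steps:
$M{\left(n,m \right)} = -32 + n$ ($M{\left(n,m \right)} = 7 - \left(39 - n\right) = 7 + \left(-39 + n\right) = -32 + n$)
$\frac{M{\left(u{\left(-10 \right)},C{\left(2 \right)} \right)}}{-36884} = \frac{-32 - 10}{-36884} = \left(-42\right) \left(- \frac{1}{36884}\right) = \frac{21}{18442}$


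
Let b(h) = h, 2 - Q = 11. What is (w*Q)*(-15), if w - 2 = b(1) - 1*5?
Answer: -270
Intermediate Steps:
Q = -9 (Q = 2 - 1*11 = 2 - 11 = -9)
w = -2 (w = 2 + (1 - 1*5) = 2 + (1 - 5) = 2 - 4 = -2)
(w*Q)*(-15) = -2*(-9)*(-15) = 18*(-15) = -270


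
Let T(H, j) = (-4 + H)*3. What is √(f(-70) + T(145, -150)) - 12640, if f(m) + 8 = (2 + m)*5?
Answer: -12640 + 5*√3 ≈ -12631.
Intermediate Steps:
f(m) = 2 + 5*m (f(m) = -8 + (2 + m)*5 = -8 + (10 + 5*m) = 2 + 5*m)
T(H, j) = -12 + 3*H
√(f(-70) + T(145, -150)) - 12640 = √((2 + 5*(-70)) + (-12 + 3*145)) - 12640 = √((2 - 350) + (-12 + 435)) - 12640 = √(-348 + 423) - 12640 = √75 - 12640 = 5*√3 - 12640 = -12640 + 5*√3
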